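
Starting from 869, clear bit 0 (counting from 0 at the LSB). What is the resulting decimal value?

x = 1101100101
bit 0 is currently 1; clear it via x & ~(1 << 0) = x & ~1
→ 1101100100 = 868

868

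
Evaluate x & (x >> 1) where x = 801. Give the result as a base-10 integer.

256

x = 1100100001 = 801
x>>1 = 0110010000
AND  = 0100000000 = 256
(x & (x >> 1) has a 1 wherever x has two consecutive 1 bits.)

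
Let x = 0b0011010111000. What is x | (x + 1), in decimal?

1721

x = 11010111000 = 1720
x + 1 = 11010111001
OR    = 11010111001 = 1721
(x | (x + 1) sets the lowest cleared bit.)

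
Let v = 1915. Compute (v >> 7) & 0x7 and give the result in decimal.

v = 00011101111011
Shift right by 7: 0001110
Mask low 3 bits: 110 = 6

6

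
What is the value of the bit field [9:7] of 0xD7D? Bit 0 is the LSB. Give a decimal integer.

v = 110101111101
Shift right by 7: 11010
Mask low 3 bits: 010 = 2

2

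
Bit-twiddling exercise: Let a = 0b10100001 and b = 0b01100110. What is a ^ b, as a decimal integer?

199

a = 10100001
b = 01100110
XOR → 11000111 = 199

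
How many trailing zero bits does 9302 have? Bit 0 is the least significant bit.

9302 = 10010001010110
Trailing zeros: 1, so the lowest set bit is bit 1 (value 2).

1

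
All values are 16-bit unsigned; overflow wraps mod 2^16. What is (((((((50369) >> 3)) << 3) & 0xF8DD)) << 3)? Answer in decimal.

50369 = 1100010011000001
→ >> 3 → 0001100010011000 = 6296
→ << 3 (mod 2^16) → 1100010011000000 = 50368
0xF8DD = 1111100011011101
→ & → 1100000011000000 = 49344
→ << 3 (mod 2^16) → 0000011000000000 = 1536

1536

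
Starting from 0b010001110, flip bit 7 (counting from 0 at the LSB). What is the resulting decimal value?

14

x = 010001110
bit 7 is currently 1; toggle it via x ^ (1 << 7) = x ^ 128
→ 000001110 = 14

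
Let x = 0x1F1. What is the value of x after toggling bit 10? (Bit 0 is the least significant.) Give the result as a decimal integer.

x = 0000111110001
bit 10 is currently 0; toggle it via x ^ (1 << 10) = x ^ 1024
→ 0010111110001 = 1521

1521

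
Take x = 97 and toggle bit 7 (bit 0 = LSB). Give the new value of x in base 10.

225

x = 01100001
bit 7 is currently 0; toggle it via x ^ (1 << 7) = x ^ 128
→ 11100001 = 225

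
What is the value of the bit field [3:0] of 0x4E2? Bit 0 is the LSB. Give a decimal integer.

v = 010011100010
Shift right by 0: 010011100010
Mask low 4 bits: 0010 = 2

2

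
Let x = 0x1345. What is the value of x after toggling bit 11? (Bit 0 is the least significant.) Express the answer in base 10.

6981

x = 1001101000101
bit 11 is currently 0; toggle it via x ^ (1 << 11) = x ^ 2048
→ 1101101000101 = 6981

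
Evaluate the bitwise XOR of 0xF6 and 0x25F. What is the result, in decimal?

0xF6 = 0011110110
0x25F = 1001011111
XOR → 1010101001 = 681

681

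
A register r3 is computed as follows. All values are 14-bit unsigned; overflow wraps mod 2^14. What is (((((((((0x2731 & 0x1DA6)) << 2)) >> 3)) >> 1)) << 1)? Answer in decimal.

0x2731 = 10011100110001
0x1DA6 = 01110110100110
→ & → 00010100100000 = 1312
→ << 2 (mod 2^14) → 01010010000000 = 5248
→ >> 3 → 00001010010000 = 656
→ >> 1 → 00000101001000 = 328
→ << 1 (mod 2^14) → 00001010010000 = 656

656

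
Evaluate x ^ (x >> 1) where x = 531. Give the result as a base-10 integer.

x = 1000010011 = 531
x>>1 = 0100001001
XOR  = 1100011010 = 794
(x ^ (x >> 1) gives the standard binary-reflected Gray code of x.)

794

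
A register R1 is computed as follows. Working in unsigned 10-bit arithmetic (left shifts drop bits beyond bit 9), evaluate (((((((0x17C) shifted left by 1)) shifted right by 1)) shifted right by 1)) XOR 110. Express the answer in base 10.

0x17C = 0101111100
→ shifted left by 1 (mod 2^10) → 1011111000 = 760
→ shifted right by 1 → 0101111100 = 380
→ shifted right by 1 → 0010111110 = 190
110 = 0001101110
→ XOR → 0011010000 = 208

208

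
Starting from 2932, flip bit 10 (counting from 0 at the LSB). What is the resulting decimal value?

3956

x = 0101101110100
bit 10 is currently 0; toggle it via x ^ (1 << 10) = x ^ 1024
→ 0111101110100 = 3956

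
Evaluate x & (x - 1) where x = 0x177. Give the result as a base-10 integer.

374

x = 101110111 = 375
x - 1 = 101110110
AND   = 101110110 = 374
(x & (x - 1) clears the lowest set bit of x.)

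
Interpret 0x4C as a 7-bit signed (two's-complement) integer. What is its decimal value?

-52

pattern = 1001100 (MSB is 1 ⇒ negative)
Invert: 0110011, add 1 → 0110100 = 52, so the value is -52.
(Equivalently: 76 - 2^7 = 76 - 128 = -52.)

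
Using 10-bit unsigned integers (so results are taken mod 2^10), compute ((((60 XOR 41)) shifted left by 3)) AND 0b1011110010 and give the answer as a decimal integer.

160

60 = 0000111100
41 = 0000101001
→ XOR → 0000010101 = 21
→ shifted left by 3 (mod 2^10) → 0010101000 = 168
0b1011110010 = 1011110010
→ AND → 0010100000 = 160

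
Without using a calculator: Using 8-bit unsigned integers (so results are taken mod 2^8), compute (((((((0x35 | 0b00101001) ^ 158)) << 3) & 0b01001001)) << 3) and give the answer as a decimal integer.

0x35 = 00110101
0b00101001 = 00101001
→ | → 00111101 = 61
158 = 10011110
→ ^ → 10100011 = 163
→ << 3 (mod 2^8) → 00011000 = 24
0b01001001 = 01001001
→ & → 00001000 = 8
→ << 3 (mod 2^8) → 01000000 = 64

64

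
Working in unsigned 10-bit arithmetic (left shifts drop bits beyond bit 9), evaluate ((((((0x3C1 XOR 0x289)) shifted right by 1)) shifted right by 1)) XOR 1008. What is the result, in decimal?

0x3C1 = 1111000001
0x289 = 1010001001
→ XOR → 0101001000 = 328
→ shifted right by 1 → 0010100100 = 164
→ shifted right by 1 → 0001010010 = 82
1008 = 1111110000
→ XOR → 1110100010 = 930

930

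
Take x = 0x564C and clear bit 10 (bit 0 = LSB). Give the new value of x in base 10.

21068

x = 101011001001100
bit 10 is currently 1; clear it via x & ~(1 << 10) = x & ~1024
→ 101001001001100 = 21068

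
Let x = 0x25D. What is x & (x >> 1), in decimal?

x = 1001011101 = 605
x>>1 = 0100101110
AND  = 0000001100 = 12
(x & (x >> 1) has a 1 wherever x has two consecutive 1 bits.)

12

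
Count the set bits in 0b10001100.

n = 10001100
Count the 1s: 1 + 1 + 1 = 3

3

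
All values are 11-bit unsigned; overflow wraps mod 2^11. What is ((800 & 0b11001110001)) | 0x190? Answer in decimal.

944

800 = 01100100000
0b11001110001 = 11001110001
→ & → 01000100000 = 544
0x190 = 00110010000
→ | → 01110110000 = 944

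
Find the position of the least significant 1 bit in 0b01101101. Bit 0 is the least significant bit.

0

0b01101101 = 1101101
Trailing zeros: 0, so the lowest set bit is bit 0 (value 1).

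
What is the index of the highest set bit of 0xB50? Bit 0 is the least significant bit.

11

0xB50 = 101101010000
The topmost 1 is at position 11 (since 2^11 = 2048 ≤ 2896 < 4096).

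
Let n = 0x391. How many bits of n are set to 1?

5

0x391 = 1110010001
Count the 1s: 1 + 1 + 1 + 1 + 1 = 5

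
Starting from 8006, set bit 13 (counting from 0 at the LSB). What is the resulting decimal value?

16198

x = 01111101000110
bit 13 is currently 0; set it via x | (1 << 13) = x | 8192
→ 11111101000110 = 16198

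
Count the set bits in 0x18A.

0x18A = 110001010
Count the 1s: 1 + 1 + 1 + 1 = 4

4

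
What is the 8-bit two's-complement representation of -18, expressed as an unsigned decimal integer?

18 in 8 bits: 00010010
Invert: 11101101
Add 1:  11101110 = 238
(Check: 2^8 - 18 = 256 - 18 = 238.)

238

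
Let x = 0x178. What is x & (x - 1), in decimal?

x = 101111000 = 376
x - 1 = 101110111
AND   = 101110000 = 368
(x & (x - 1) clears the lowest set bit of x.)

368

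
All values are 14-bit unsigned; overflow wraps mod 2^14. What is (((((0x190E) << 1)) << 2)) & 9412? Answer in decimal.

64

0x190E = 01100100001110
→ << 1 (mod 2^14) → 11001000011100 = 12828
→ << 2 (mod 2^14) → 00100001110000 = 2160
9412 = 10010011000100
→ & → 00000001000000 = 64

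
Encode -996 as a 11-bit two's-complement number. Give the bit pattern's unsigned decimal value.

996 in 11 bits: 01111100100
Invert: 10000011011
Add 1:  10000011100 = 1052
(Check: 2^11 - 996 = 2048 - 996 = 1052.)

1052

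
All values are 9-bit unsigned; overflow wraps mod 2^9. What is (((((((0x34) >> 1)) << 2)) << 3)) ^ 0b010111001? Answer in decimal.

505

0x34 = 000110100
→ >> 1 → 000011010 = 26
→ << 2 (mod 2^9) → 001101000 = 104
→ << 3 (mod 2^9) → 101000000 = 320
0b010111001 = 010111001
→ ^ → 111111001 = 505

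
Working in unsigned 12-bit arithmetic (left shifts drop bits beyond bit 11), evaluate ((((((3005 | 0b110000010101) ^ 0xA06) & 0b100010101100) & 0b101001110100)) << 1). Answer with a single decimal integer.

64

3005 = 101110111101
0b110000010101 = 110000010101
→ | → 111110111101 = 4029
0xA06 = 101000000110
→ ^ → 010110111011 = 1467
0b100010101100 = 100010101100
→ & → 000010101000 = 168
0b101001110100 = 101001110100
→ & → 000000100000 = 32
→ << 1 (mod 2^12) → 000001000000 = 64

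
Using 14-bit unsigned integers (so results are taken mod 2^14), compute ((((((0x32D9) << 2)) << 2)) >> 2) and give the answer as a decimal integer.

0x32D9 = 11001011011001
→ << 2 (mod 2^14) → 00101101100100 = 2916
→ << 2 (mod 2^14) → 10110110010000 = 11664
→ >> 2 → 00101101100100 = 2916

2916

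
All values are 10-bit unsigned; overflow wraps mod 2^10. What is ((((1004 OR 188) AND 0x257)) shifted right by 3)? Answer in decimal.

1004 = 1111101100
188 = 0010111100
→ OR → 1111111100 = 1020
0x257 = 1001010111
→ AND → 1001010100 = 596
→ shifted right by 3 → 0001001010 = 74

74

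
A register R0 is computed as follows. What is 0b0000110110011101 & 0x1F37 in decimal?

3349

a = 0110110011101
0x1F37 = 1111100110111
AND → 0110100010101 = 3349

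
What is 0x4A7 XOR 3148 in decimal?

0x4A7 = 010010100111
3148 = 110001001100
XOR → 100011101011 = 2283

2283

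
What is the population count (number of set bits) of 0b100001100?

n = 100001100
Count the 1s: 1 + 1 + 1 = 3

3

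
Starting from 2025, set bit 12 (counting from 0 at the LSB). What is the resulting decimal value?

x = 00011111101001
bit 12 is currently 0; set it via x | (1 << 12) = x | 4096
→ 01011111101001 = 6121

6121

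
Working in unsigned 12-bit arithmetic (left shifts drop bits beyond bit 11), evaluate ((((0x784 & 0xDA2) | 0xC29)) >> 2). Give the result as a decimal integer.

0x784 = 011110000100
0xDA2 = 110110100010
→ & → 010110000000 = 1408
0xC29 = 110000101001
→ | → 110110101001 = 3497
→ >> 2 → 001101101010 = 874

874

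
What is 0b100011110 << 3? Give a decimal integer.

2288

x = 000100011110
shift left by 3 → 100011110000 = 2288
(equivalently, 286 × 2^3 = 286 × 8)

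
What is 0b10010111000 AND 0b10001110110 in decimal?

a = 10010111000
b = 10001110110
AND → 10000110000 = 1072

1072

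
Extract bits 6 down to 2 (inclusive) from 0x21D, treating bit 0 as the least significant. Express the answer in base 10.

v = 1000011101
Shift right by 2: 10000111
Mask low 5 bits: 00111 = 7

7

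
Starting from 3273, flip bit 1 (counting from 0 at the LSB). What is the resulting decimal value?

x = 110011001001
bit 1 is currently 0; toggle it via x ^ (1 << 1) = x ^ 2
→ 110011001011 = 3275

3275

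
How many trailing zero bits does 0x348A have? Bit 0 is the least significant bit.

1

0x348A = 11010010001010
Trailing zeros: 1, so the lowest set bit is bit 1 (value 2).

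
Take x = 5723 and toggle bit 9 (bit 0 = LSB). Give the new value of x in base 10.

5211

x = 1011001011011
bit 9 is currently 1; toggle it via x ^ (1 << 9) = x ^ 512
→ 1010001011011 = 5211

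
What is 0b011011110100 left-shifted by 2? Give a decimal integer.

x = 0011011110100
shift left by 2 → 1101111010000 = 7120
(equivalently, 1780 × 2^2 = 1780 × 4)

7120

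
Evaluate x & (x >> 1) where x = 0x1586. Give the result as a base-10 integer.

130

x = 1010110000110 = 5510
x>>1 = 0101011000011
AND  = 0000010000010 = 130
(x & (x >> 1) has a 1 wherever x has two consecutive 1 bits.)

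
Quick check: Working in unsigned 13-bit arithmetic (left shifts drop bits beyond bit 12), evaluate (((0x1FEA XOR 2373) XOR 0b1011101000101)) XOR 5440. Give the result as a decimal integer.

0x1FEA = 1111111101010
2373 = 0100101000101
→ XOR → 1011010101111 = 5807
0b1011101000101 = 1011101000101
→ XOR → 0000111101010 = 490
5440 = 1010101000000
→ XOR → 1010010101010 = 5290

5290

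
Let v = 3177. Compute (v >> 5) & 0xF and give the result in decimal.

v = 0110001101001
Shift right by 5: 01100011
Mask low 4 bits: 0011 = 3

3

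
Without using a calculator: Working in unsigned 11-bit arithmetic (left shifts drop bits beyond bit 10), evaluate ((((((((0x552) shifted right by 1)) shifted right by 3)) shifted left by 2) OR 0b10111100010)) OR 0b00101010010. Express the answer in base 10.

0x552 = 10101010010
→ shifted right by 1 → 01010101001 = 681
→ shifted right by 3 → 00001010101 = 85
→ shifted left by 2 (mod 2^11) → 00101010100 = 340
0b10111100010 = 10111100010
→ OR → 10111110110 = 1526
0b00101010010 = 00101010010
→ OR → 10111110110 = 1526

1526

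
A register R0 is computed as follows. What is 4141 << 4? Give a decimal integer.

66256

4141 = 00001000000101101
shift left by 4 → 10000001011010000 = 66256
(equivalently, 4141 × 2^4 = 4141 × 16)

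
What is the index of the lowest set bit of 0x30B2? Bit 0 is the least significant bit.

1

0x30B2 = 11000010110010
Trailing zeros: 1, so the lowest set bit is bit 1 (value 2).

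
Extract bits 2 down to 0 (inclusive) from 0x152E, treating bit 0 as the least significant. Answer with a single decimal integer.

6

v = 001010100101110
Shift right by 0: 001010100101110
Mask low 3 bits: 110 = 6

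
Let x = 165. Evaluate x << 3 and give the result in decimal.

165 = 00010100101
shift left by 3 → 10100101000 = 1320
(equivalently, 165 × 2^3 = 165 × 8)

1320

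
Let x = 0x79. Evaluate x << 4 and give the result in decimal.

1936

0x79 = 00001111001
shift left by 4 → 11110010000 = 1936
(equivalently, 121 × 2^4 = 121 × 16)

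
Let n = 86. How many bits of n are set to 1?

86 = 1010110
Count the 1s: 1 + 1 + 1 + 1 = 4

4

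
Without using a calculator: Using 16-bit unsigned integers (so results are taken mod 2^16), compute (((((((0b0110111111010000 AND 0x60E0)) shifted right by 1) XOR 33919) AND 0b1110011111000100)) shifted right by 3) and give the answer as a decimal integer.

0b0110111111010000 = 0110111111010000
0x60E0 = 0110000011100000
→ AND → 0110000011000000 = 24768
→ shifted right by 1 → 0011000001100000 = 12384
33919 = 1000010001111111
→ XOR → 1011010000011111 = 46111
0b1110011111000100 = 1110011111000100
→ AND → 1010010000000100 = 41988
→ shifted right by 3 → 0001010010000000 = 5248

5248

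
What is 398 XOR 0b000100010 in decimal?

428

398 = 110001110
b = 000100010
XOR → 110101100 = 428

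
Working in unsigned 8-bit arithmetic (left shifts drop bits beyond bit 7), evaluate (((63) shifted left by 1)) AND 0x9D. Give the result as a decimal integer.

28

63 = 00111111
→ shifted left by 1 (mod 2^8) → 01111110 = 126
0x9D = 10011101
→ AND → 00011100 = 28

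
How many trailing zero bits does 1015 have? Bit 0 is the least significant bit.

1015 = 1111110111
Trailing zeros: 0, so the lowest set bit is bit 0 (value 1).

0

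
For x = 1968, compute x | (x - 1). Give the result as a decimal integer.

1983

x = 11110110000 = 1968
x - 1 = 11110101111
OR    = 11110111111 = 1983
(x | (x - 1) sets all bits below the lowest set bit.)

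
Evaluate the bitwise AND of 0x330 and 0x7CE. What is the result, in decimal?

0x330 = 01100110000
0x7CE = 11111001110
AND → 01100000000 = 768

768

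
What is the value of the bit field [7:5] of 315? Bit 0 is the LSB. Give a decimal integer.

v = 0100111011
Shift right by 5: 01001
Mask low 3 bits: 001 = 1

1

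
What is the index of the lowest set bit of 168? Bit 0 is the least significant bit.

168 = 10101000
Trailing zeros: 3, so the lowest set bit is bit 3 (value 8).

3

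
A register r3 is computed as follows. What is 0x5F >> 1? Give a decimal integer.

0x5F = 1011111
shift right by 1 → 0101111 = 47
(equivalently, floor(95 / 2))

47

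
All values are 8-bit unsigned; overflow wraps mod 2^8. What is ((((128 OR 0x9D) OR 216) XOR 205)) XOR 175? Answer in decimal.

128 = 10000000
0x9D = 10011101
→ OR → 10011101 = 157
216 = 11011000
→ OR → 11011101 = 221
205 = 11001101
→ XOR → 00010000 = 16
175 = 10101111
→ XOR → 10111111 = 191

191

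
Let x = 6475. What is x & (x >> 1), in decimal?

2049

x = 1100101001011 = 6475
x>>1 = 0110010100101
AND  = 0100000000001 = 2049
(x & (x >> 1) has a 1 wherever x has two consecutive 1 bits.)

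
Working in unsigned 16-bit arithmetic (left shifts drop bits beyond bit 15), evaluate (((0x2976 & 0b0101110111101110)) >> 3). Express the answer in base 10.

0x2976 = 0010100101110110
0b0101110111101110 = 0101110111101110
→ & → 0000100101100110 = 2406
→ >> 3 → 0000000100101100 = 300

300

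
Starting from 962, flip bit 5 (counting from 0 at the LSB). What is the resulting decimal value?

994

x = 1111000010
bit 5 is currently 0; toggle it via x ^ (1 << 5) = x ^ 32
→ 1111100010 = 994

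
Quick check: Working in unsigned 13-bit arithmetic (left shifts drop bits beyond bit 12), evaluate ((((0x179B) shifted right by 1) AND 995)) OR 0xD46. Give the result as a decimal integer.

4039

0x179B = 1011110011011
→ shifted right by 1 → 0101111001101 = 3021
995 = 0001111100011
→ AND → 0001111000001 = 961
0xD46 = 0110101000110
→ OR → 0111111000111 = 4039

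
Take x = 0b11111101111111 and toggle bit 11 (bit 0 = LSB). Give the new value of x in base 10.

x = 11111101111111
bit 11 is currently 1; toggle it via x ^ (1 << 11) = x ^ 2048
→ 11011101111111 = 14207

14207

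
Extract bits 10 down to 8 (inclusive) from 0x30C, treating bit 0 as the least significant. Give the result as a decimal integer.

3

v = 0001100001100
Shift right by 8: 00011
Mask low 3 bits: 011 = 3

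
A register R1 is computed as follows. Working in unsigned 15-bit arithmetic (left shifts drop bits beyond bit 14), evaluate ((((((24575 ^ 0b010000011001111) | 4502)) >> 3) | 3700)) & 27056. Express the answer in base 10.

24575 = 101111111111111
0b010000011001111 = 010000011001111
→ ^ → 111111100110000 = 32560
4502 = 001000110010110
→ | → 111111110110110 = 32694
→ >> 3 → 000111111110110 = 4086
3700 = 000111001110100
→ | → 000111111110110 = 4086
27056 = 110100110110000
→ & → 000100110110000 = 2480

2480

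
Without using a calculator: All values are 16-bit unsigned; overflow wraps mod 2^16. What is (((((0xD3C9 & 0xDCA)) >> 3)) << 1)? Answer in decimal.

114

0xD3C9 = 1101001111001001
0xDCA = 0000110111001010
→ & → 0000000111001000 = 456
→ >> 3 → 0000000000111001 = 57
→ << 1 (mod 2^16) → 0000000001110010 = 114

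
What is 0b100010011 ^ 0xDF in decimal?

460

a = 100010011
0xDF = 011011111
XOR → 111001100 = 460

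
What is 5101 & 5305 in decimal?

4265

5101 = 1001111101101
5305 = 1010010111001
AND → 1000010101001 = 4265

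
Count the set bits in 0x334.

5

0x334 = 1100110100
Count the 1s: 1 + 1 + 1 + 1 + 1 = 5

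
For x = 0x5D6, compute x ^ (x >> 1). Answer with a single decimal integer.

1853

x = 10111010110 = 1494
x>>1 = 01011101011
XOR  = 11100111101 = 1853
(x ^ (x >> 1) gives the standard binary-reflected Gray code of x.)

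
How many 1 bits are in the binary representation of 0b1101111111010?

10

n = 1101111111010
Count the 1s: 1 + 1 + 1 + 1 + 1 + 1 + 1 + 1 + 1 + 1 = 10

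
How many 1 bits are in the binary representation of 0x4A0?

3

0x4A0 = 10010100000
Count the 1s: 1 + 1 + 1 = 3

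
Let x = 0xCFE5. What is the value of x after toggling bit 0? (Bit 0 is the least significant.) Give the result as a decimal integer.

53220

x = 1100111111100101
bit 0 is currently 1; toggle it via x ^ (1 << 0) = x ^ 1
→ 1100111111100100 = 53220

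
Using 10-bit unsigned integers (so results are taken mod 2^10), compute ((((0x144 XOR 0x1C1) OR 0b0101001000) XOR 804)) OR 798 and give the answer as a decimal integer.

1023

0x144 = 0101000100
0x1C1 = 0111000001
→ XOR → 0010000101 = 133
0b0101001000 = 0101001000
→ OR → 0111001101 = 461
804 = 1100100100
→ XOR → 1011101001 = 745
798 = 1100011110
→ OR → 1111111111 = 1023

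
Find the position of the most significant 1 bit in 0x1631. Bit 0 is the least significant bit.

12

0x1631 = 1011000110001
The topmost 1 is at position 12 (since 2^12 = 4096 ≤ 5681 < 8192).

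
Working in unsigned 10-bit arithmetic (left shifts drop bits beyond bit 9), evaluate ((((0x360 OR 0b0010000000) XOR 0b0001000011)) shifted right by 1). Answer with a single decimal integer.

0x360 = 1101100000
0b0010000000 = 0010000000
→ OR → 1111100000 = 992
0b0001000011 = 0001000011
→ XOR → 1110100011 = 931
→ shifted right by 1 → 0111010001 = 465

465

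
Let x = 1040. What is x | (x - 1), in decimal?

x = 10000010000 = 1040
x - 1 = 10000001111
OR    = 10000011111 = 1055
(x | (x - 1) sets all bits below the lowest set bit.)

1055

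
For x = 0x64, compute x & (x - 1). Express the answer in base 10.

x = 1100100 = 100
x - 1 = 1100011
AND   = 1100000 = 96
(x & (x - 1) clears the lowest set bit of x.)

96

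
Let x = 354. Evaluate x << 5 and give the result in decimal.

11328

354 = 00000101100010
shift left by 5 → 10110001000000 = 11328
(equivalently, 354 × 2^5 = 354 × 32)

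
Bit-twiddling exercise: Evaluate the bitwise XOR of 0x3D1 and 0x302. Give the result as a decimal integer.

211

0x3D1 = 1111010001
0x302 = 1100000010
XOR → 0011010011 = 211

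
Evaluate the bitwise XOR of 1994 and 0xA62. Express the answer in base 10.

3496

1994 = 011111001010
0xA62 = 101001100010
XOR → 110110101000 = 3496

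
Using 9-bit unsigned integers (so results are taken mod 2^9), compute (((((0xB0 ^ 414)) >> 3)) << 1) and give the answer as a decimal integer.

74

0xB0 = 010110000
414 = 110011110
→ ^ → 100101110 = 302
→ >> 3 → 000100101 = 37
→ << 1 (mod 2^9) → 001001010 = 74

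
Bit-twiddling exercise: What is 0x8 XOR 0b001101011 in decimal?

99

0x8 = 0001000
b = 1101011
XOR → 1100011 = 99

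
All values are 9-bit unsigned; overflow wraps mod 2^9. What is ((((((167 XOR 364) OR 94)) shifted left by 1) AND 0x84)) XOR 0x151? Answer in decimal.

469

167 = 010100111
364 = 101101100
→ XOR → 111001011 = 459
94 = 001011110
→ OR → 111011111 = 479
→ shifted left by 1 (mod 2^9) → 110111110 = 446
0x84 = 010000100
→ AND → 010000100 = 132
0x151 = 101010001
→ XOR → 111010101 = 469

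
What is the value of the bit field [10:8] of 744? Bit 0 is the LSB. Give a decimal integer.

v = 01011101000
Shift right by 8: 010
Mask low 3 bits: 010 = 2

2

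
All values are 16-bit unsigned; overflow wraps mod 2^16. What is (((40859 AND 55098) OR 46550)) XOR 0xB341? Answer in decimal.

40859 = 1001111110011011
55098 = 1101011100111010
→ AND → 1001011100011010 = 38682
46550 = 1011010111010110
→ OR → 1011011111011110 = 47070
0xB341 = 1011001101000001
→ XOR → 0000010010011111 = 1183

1183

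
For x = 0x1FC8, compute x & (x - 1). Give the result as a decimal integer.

x = 1111111001000 = 8136
x - 1 = 1111111000111
AND   = 1111111000000 = 8128
(x & (x - 1) clears the lowest set bit of x.)

8128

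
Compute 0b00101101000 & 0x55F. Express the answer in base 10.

328

a = 00101101000
0x55F = 10101011111
AND → 00101001000 = 328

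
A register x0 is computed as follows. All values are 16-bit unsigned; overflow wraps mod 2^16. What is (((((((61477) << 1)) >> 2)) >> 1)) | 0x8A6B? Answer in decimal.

40555

61477 = 1111000000100101
→ << 1 (mod 2^16) → 1110000001001010 = 57418
→ >> 2 → 0011100000010010 = 14354
→ >> 1 → 0001110000001001 = 7177
0x8A6B = 1000101001101011
→ | → 1001111001101011 = 40555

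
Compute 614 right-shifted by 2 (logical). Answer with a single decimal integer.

153

614 = 1001100110
shift right by 2 → 0010011001 = 153
(equivalently, floor(614 / 4))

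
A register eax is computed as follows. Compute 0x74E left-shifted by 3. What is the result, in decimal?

0x74E = 00011101001110
shift left by 3 → 11101001110000 = 14960
(equivalently, 1870 × 2^3 = 1870 × 8)

14960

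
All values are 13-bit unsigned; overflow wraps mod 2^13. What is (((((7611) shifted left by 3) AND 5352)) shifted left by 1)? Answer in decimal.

2448

7611 = 1110110111011
→ shifted left by 3 (mod 2^13) → 0110111011000 = 3544
5352 = 1010011101000
→ AND → 0010011001000 = 1224
→ shifted left by 1 (mod 2^13) → 0100110010000 = 2448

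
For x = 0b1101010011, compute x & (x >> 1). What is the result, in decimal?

257

x = 1101010011 = 851
x>>1 = 0110101001
AND  = 0100000001 = 257
(x & (x >> 1) has a 1 wherever x has two consecutive 1 bits.)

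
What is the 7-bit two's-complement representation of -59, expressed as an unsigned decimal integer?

59 in 7 bits: 0111011
Invert: 1000100
Add 1:  1000101 = 69
(Check: 2^7 - 59 = 128 - 59 = 69.)

69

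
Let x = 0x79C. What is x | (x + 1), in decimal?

x = 11110011100 = 1948
x + 1 = 11110011101
OR    = 11110011101 = 1949
(x | (x + 1) sets the lowest cleared bit.)

1949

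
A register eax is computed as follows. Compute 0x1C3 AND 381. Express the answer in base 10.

0x1C3 = 111000011
381 = 101111101
AND → 101000001 = 321

321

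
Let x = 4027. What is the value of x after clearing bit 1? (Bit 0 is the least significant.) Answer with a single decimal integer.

4025

x = 111110111011
bit 1 is currently 1; clear it via x & ~(1 << 1) = x & ~2
→ 111110111001 = 4025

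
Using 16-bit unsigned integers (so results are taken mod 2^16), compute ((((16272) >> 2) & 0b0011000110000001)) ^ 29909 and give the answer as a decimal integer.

30037

16272 = 0011111110010000
→ >> 2 → 0000111111100100 = 4068
0b0011000110000001 = 0011000110000001
→ & → 0000000110000000 = 384
29909 = 0111010011010101
→ ^ → 0111010101010101 = 30037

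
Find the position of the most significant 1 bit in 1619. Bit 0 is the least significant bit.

10

1619 = 11001010011
The topmost 1 is at position 10 (since 2^10 = 1024 ≤ 1619 < 2048).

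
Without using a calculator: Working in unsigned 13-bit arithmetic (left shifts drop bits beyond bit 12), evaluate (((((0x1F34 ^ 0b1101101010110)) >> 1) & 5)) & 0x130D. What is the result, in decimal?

1

0x1F34 = 1111100110100
0b1101101010110 = 1101101010110
→ ^ → 0010001100010 = 1122
→ >> 1 → 0001000110001 = 561
5 = 0000000000101
→ & → 0000000000001 = 1
0x130D = 1001100001101
→ & → 0000000000001 = 1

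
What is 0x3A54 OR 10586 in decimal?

0x3A54 = 11101001010100
10586 = 10100101011010
 OR → 11101101011110 = 15198

15198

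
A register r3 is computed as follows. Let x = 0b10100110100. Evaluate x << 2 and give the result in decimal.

5328

x = 0010100110100
shift left by 2 → 1010011010000 = 5328
(equivalently, 1332 × 2^2 = 1332 × 4)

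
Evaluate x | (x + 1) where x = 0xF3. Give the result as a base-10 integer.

247

x = 11110011 = 243
x + 1 = 11110100
OR    = 11110111 = 247
(x | (x + 1) sets the lowest cleared bit.)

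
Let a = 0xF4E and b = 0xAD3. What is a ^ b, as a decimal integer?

1437

0xF4E = 111101001110
0xAD3 = 101011010011
XOR → 010110011101 = 1437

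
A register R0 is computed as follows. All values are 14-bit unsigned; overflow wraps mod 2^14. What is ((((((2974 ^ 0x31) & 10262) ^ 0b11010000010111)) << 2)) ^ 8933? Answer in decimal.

4769

2974 = 00101110011110
0x31 = 00000000110001
→ ^ → 00101110101111 = 2991
10262 = 10100000010110
→ & → 00100000000110 = 2054
0b11010000010111 = 11010000010111
→ ^ → 11110000010001 = 15377
→ << 2 (mod 2^14) → 11000001000100 = 12356
8933 = 10001011100101
→ ^ → 01001010100001 = 4769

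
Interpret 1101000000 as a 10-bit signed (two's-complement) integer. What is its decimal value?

pattern = 1101000000 (MSB is 1 ⇒ negative)
Invert: 0010111111, add 1 → 0011000000 = 192, so the value is -192.
(Equivalently: 832 - 2^10 = 832 - 1024 = -192.)

-192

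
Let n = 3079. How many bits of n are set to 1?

5

3079 = 110000000111
Count the 1s: 1 + 1 + 1 + 1 + 1 = 5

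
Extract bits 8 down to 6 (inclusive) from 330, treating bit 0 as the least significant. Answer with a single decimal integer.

v = 101001010
Shift right by 6: 101
Mask low 3 bits: 101 = 5

5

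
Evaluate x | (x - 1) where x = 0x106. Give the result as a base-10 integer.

263

x = 100000110 = 262
x - 1 = 100000101
OR    = 100000111 = 263
(x | (x - 1) sets all bits below the lowest set bit.)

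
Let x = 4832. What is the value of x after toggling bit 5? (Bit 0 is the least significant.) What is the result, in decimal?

4800

x = 01001011100000
bit 5 is currently 1; toggle it via x ^ (1 << 5) = x ^ 32
→ 01001011000000 = 4800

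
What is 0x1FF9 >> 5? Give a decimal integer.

0x1FF9 = 1111111111001
shift right by 5 → 0000011111111 = 255
(equivalently, floor(8185 / 32))

255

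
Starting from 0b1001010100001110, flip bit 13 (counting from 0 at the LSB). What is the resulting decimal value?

46350

x = 1001010100001110
bit 13 is currently 0; toggle it via x ^ (1 << 13) = x ^ 8192
→ 1011010100001110 = 46350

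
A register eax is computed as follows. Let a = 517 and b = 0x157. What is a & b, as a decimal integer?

517 = 1000000101
0x157 = 0101010111
AND → 0000000101 = 5

5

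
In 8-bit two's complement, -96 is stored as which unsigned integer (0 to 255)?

96 in 8 bits: 01100000
Invert: 10011111
Add 1:  10100000 = 160
(Check: 2^8 - 96 = 256 - 96 = 160.)

160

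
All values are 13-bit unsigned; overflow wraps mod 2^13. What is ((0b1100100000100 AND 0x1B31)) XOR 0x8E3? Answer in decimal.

0b1100100000100 = 1100100000100
0x1B31 = 1101100110001
→ AND → 1100100000000 = 6400
0x8E3 = 0100011100011
→ XOR → 1000111100011 = 4579

4579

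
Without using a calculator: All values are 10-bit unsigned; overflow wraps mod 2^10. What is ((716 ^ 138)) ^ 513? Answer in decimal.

71

716 = 1011001100
138 = 0010001010
→ ^ → 1001000110 = 582
513 = 1000000001
→ ^ → 0001000111 = 71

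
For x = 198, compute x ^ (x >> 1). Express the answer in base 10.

165

x = 11000110 = 198
x>>1 = 01100011
XOR  = 10100101 = 165
(x ^ (x >> 1) gives the standard binary-reflected Gray code of x.)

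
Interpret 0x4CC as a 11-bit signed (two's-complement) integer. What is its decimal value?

-820

pattern = 10011001100 (MSB is 1 ⇒ negative)
Invert: 01100110011, add 1 → 01100110100 = 820, so the value is -820.
(Equivalently: 1228 - 2^11 = 1228 - 2048 = -820.)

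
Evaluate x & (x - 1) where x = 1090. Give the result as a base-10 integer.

x = 10001000010 = 1090
x - 1 = 10001000001
AND   = 10001000000 = 1088
(x & (x - 1) clears the lowest set bit of x.)

1088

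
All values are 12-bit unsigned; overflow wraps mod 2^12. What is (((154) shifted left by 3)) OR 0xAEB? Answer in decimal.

3835

154 = 000010011010
→ shifted left by 3 (mod 2^12) → 010011010000 = 1232
0xAEB = 101011101011
→ OR → 111011111011 = 3835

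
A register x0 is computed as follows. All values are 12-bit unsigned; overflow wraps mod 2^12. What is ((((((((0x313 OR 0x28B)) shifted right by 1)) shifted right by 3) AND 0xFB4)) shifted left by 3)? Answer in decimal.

384

0x313 = 001100010011
0x28B = 001010001011
→ OR → 001110011011 = 923
→ shifted right by 1 → 000111001101 = 461
→ shifted right by 3 → 000000111001 = 57
0xFB4 = 111110110100
→ AND → 000000110000 = 48
→ shifted left by 3 (mod 2^12) → 000110000000 = 384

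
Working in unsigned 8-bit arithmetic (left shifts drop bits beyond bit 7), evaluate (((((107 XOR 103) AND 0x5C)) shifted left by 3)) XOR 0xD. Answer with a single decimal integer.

109

107 = 01101011
103 = 01100111
→ XOR → 00001100 = 12
0x5C = 01011100
→ AND → 00001100 = 12
→ shifted left by 3 (mod 2^8) → 01100000 = 96
0xD = 00001101
→ XOR → 01101101 = 109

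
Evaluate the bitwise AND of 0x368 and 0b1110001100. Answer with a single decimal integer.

776

0x368 = 1101101000
b = 1110001100
AND → 1100001000 = 776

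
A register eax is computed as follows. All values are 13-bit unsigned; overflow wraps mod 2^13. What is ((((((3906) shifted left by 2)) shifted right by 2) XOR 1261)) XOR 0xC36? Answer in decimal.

3906 = 0111101000010
→ shifted left by 2 (mod 2^13) → 1110100001000 = 7432
→ shifted right by 2 → 0011101000010 = 1858
1261 = 0010011101101
→ XOR → 0001110101111 = 943
0xC36 = 0110000110110
→ XOR → 0111110011001 = 3993

3993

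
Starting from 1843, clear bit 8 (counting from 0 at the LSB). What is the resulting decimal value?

x = 11100110011
bit 8 is currently 1; clear it via x & ~(1 << 8) = x & ~256
→ 11000110011 = 1587

1587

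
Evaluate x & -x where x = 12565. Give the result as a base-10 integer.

x = 11000100010101 = 12565
-x (two's complement) = …00111011101011
AND   = 00000000000001 = 1
(x & -x isolates the lowest set bit of x.)

1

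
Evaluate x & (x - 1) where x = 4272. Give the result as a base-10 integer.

4256

x = 1000010110000 = 4272
x - 1 = 1000010101111
AND   = 1000010100000 = 4256
(x & (x - 1) clears the lowest set bit of x.)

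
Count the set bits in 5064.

6

5064 = 1001111001000
Count the 1s: 1 + 1 + 1 + 1 + 1 + 1 = 6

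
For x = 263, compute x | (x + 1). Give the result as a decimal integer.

271

x = 100000111 = 263
x + 1 = 100001000
OR    = 100001111 = 271
(x | (x + 1) sets the lowest cleared bit.)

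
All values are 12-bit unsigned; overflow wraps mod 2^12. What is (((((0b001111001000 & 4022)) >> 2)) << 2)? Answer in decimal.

896

0b001111001000 = 001111001000
4022 = 111110110110
→ & → 001110000000 = 896
→ >> 2 → 000011100000 = 224
→ << 2 (mod 2^12) → 001110000000 = 896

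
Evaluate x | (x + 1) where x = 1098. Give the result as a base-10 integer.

x = 10001001010 = 1098
x + 1 = 10001001011
OR    = 10001001011 = 1099
(x | (x + 1) sets the lowest cleared bit.)

1099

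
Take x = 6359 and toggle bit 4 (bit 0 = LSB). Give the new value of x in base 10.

6343

x = 01100011010111
bit 4 is currently 1; toggle it via x ^ (1 << 4) = x ^ 16
→ 01100011000111 = 6343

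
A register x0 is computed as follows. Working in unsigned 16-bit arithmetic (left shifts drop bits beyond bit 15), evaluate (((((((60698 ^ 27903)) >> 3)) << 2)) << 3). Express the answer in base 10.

1920

60698 = 1110110100011010
27903 = 0110110011111111
→ ^ → 1000000111100101 = 33253
→ >> 3 → 0001000000111100 = 4156
→ << 2 (mod 2^16) → 0100000011110000 = 16624
→ << 3 (mod 2^16) → 0000011110000000 = 1920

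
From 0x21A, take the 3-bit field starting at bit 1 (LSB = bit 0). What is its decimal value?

5

v = 001000011010
Shift right by 1: 00100001101
Mask low 3 bits: 101 = 5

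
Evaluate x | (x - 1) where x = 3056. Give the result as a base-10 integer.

3071

x = 101111110000 = 3056
x - 1 = 101111101111
OR    = 101111111111 = 3071
(x | (x - 1) sets all bits below the lowest set bit.)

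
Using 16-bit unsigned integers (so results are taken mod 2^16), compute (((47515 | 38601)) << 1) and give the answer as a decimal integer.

32694

47515 = 1011100110011011
38601 = 1001011011001001
→ | → 1011111111011011 = 49115
→ << 1 (mod 2^16) → 0111111110110110 = 32694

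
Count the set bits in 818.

5

818 = 1100110010
Count the 1s: 1 + 1 + 1 + 1 + 1 = 5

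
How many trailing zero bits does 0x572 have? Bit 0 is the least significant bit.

1

0x572 = 10101110010
Trailing zeros: 1, so the lowest set bit is bit 1 (value 2).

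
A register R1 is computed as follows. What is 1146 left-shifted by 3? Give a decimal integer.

9168

1146 = 00010001111010
shift left by 3 → 10001111010000 = 9168
(equivalently, 1146 × 2^3 = 1146 × 8)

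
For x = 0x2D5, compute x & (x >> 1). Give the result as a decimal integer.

x = 1011010101 = 725
x>>1 = 0101101010
AND  = 0001000000 = 64
(x & (x >> 1) has a 1 wherever x has two consecutive 1 bits.)

64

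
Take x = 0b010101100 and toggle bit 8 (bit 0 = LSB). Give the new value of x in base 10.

x = 010101100
bit 8 is currently 0; toggle it via x ^ (1 << 8) = x ^ 256
→ 110101100 = 428

428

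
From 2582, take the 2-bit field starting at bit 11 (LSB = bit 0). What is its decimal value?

v = 00101000010110
Shift right by 11: 001
Mask low 2 bits: 01 = 1

1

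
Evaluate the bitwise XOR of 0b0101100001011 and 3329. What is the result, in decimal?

1546

a = 101100001011
3329 = 110100000001
XOR → 011000001010 = 1546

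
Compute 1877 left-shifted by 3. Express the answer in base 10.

1877 = 00011101010101
shift left by 3 → 11101010101000 = 15016
(equivalently, 1877 × 2^3 = 1877 × 8)

15016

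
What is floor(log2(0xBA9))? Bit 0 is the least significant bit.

0xBA9 = 101110101001
The topmost 1 is at position 11 (since 2^11 = 2048 ≤ 2985 < 4096).

11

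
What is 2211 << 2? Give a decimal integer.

2211 = 00100010100011
shift left by 2 → 10001010001100 = 8844
(equivalently, 2211 × 2^2 = 2211 × 4)

8844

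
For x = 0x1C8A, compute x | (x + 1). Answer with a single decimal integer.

7307

x = 1110010001010 = 7306
x + 1 = 1110010001011
OR    = 1110010001011 = 7307
(x | (x + 1) sets the lowest cleared bit.)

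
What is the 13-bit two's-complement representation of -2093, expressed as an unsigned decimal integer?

2093 in 13 bits: 0100000101101
Invert: 1011111010010
Add 1:  1011111010011 = 6099
(Check: 2^13 - 2093 = 8192 - 2093 = 6099.)

6099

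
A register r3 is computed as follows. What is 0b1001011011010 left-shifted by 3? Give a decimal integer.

38608

x = 0001001011011010
shift left by 3 → 1001011011010000 = 38608
(equivalently, 4826 × 2^3 = 4826 × 8)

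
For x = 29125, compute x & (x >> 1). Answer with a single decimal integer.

12480

x = 111000111000101 = 29125
x>>1 = 011100011100010
AND  = 011000011000000 = 12480
(x & (x >> 1) has a 1 wherever x has two consecutive 1 bits.)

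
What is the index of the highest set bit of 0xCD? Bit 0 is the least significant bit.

0xCD = 11001101
The topmost 1 is at position 7 (since 2^7 = 128 ≤ 205 < 256).

7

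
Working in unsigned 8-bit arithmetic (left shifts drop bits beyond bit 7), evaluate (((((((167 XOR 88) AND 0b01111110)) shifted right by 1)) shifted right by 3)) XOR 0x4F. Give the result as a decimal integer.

167 = 10100111
88 = 01011000
→ XOR → 11111111 = 255
0b01111110 = 01111110
→ AND → 01111110 = 126
→ shifted right by 1 → 00111111 = 63
→ shifted right by 3 → 00000111 = 7
0x4F = 01001111
→ XOR → 01001000 = 72

72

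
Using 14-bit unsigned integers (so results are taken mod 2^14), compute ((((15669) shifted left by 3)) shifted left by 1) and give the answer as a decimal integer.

4944

15669 = 11110100110101
→ shifted left by 3 (mod 2^14) → 10100110101000 = 10664
→ shifted left by 1 (mod 2^14) → 01001101010000 = 4944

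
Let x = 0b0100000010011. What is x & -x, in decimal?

1

x = 100000010011 = 2067
-x (two's complement) = …011111101101
AND   = 000000000001 = 1
(x & -x isolates the lowest set bit of x.)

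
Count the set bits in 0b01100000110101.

6

n = 1100000110101
Count the 1s: 1 + 1 + 1 + 1 + 1 + 1 = 6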